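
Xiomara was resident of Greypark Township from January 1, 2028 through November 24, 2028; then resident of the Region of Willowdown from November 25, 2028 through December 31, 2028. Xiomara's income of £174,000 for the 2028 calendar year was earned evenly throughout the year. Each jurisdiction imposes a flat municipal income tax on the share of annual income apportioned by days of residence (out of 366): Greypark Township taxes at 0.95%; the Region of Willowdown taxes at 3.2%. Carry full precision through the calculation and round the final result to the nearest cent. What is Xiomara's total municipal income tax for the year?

Greypark Township, January 1 – November 24, 2028: 329 days → £174,000 × 0.95% × 329/366 = £1,485.8934
The Region of Willowdown, November 25 – December 31, 2028: 37 days → £174,000 × 3.2% × 37/366 = £562.8852
Total = £2,048.7787

£2,048.78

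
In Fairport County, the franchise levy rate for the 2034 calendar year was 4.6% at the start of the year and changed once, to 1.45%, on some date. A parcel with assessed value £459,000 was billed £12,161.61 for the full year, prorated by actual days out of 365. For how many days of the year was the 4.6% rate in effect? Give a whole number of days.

139 days

Let d = days at the first rate; then 365 − d days at the second rate.
£459,000 × [4.6%·d + 1.45%·(365−d)] / 365 = £12,161.61
Solving gives d = 139, so the new rate took effect on 20 May 2034.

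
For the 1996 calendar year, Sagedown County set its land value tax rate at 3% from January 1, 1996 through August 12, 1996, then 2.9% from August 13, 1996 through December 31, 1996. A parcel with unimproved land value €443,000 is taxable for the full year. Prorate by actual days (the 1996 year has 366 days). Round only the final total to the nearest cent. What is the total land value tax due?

€13,119.34

January 1 – August 12, 1996: 225 days at 3% → €443,000 × 3% × 225/366 = €8,170.0820
August 13 – December 31, 1996: 141 days at 2.9% → €443,000 × 2.9% × 141/366 = €4,949.2541
Total = €13,119.3361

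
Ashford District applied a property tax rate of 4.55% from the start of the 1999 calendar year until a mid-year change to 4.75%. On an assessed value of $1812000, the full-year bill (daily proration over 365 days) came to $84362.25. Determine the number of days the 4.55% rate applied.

Let d = days at the first rate; then 365 − d days at the second rate.
$1812000 × [4.55%·d + 4.75%·(365−d)] / 365 = $84362.25
Solving gives d = 172, so the new rate took effect on 22 June 1999.

172 days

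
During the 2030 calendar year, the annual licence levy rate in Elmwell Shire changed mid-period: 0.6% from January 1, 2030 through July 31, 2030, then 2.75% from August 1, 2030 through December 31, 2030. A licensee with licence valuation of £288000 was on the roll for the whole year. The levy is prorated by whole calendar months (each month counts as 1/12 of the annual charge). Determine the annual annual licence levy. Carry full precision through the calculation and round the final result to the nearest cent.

January 1 – July 31, 2030: 7 months at 0.6% → £288000 × 0.6% × 7/12 = £1008.0000
August 1 – December 31, 2030: 5 months at 2.75% → £288000 × 2.75% × 5/12 = £3300.0000
Total = £4308.0000

£4308.00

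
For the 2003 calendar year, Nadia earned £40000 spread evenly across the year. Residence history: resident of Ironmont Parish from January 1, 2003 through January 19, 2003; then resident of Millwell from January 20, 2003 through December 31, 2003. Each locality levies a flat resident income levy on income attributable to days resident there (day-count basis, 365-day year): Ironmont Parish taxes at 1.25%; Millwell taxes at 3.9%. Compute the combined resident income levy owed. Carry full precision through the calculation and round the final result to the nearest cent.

£1504.82

Ironmont Parish, January 1 – January 19, 2003: 19 days → £40000 × 1.25% × 19/365 = £26.0274
Millwell, January 20 – December 31, 2003: 346 days → £40000 × 3.9% × 346/365 = £1478.7945
Total = £1504.8219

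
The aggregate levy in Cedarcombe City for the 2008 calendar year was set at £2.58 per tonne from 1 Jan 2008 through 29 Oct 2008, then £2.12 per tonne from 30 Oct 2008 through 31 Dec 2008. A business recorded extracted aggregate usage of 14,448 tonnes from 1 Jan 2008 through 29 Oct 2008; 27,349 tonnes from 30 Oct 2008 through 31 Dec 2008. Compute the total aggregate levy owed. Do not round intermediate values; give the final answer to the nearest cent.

1 Jan – 29 Oct 2008: 14,448 tonnes at £2.58/tonne → £37,275.84
30 Oct – 31 Dec 2008: 27,349 tonnes at £2.12/tonne → £57,979.88

£95,255.72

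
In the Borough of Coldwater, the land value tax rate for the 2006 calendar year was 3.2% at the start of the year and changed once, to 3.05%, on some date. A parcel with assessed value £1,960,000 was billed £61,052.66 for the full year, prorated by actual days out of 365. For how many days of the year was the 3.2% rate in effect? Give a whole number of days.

158 days

Let d = days at the first rate; then 365 − d days at the second rate.
£1,960,000 × [3.2%·d + 3.05%·(365−d)] / 365 = £61,052.66
Solving gives d = 158, so the new rate took effect on 8 June 2006.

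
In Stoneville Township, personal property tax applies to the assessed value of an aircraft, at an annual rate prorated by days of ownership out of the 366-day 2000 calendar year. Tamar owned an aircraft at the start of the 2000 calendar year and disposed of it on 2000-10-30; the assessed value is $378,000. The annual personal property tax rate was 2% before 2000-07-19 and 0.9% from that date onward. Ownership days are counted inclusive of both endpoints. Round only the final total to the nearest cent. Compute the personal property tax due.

2000-01-01 to 2000-07-18: 200 days at 2% → $378,000 × 2% × 200/366 = $4,131.1475
2000-07-19 to 2000-10-30: 104 days at 0.9% → $378,000 × 0.9% × 104/366 = $966.6885
Total = $5,097.8361

$5,097.84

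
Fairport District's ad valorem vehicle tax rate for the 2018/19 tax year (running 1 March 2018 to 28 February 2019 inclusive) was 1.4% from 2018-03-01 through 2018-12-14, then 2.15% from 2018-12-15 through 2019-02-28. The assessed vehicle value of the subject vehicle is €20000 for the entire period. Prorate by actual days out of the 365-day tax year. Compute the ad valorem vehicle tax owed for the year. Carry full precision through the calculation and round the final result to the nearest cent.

2018-03-01 to 2018-12-14: 289 days at 1.4% → €20000 × 1.4% × 289/365 = €221.6986
2018-12-15 to 2019-02-28: 76 days at 2.15% → €20000 × 2.15% × 76/365 = €89.5342
Total = €311.2329

€311.23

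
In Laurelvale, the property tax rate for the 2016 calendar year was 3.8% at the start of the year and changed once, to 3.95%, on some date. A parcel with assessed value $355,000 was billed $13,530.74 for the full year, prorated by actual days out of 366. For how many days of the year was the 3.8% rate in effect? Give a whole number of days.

338 days

Let d = days at the first rate; then 366 − d days at the second rate.
$355,000 × [3.8%·d + 3.95%·(366−d)] / 366 = $13,530.74
Solving gives d = 338, so the new rate took effect on 4 Dec 2016.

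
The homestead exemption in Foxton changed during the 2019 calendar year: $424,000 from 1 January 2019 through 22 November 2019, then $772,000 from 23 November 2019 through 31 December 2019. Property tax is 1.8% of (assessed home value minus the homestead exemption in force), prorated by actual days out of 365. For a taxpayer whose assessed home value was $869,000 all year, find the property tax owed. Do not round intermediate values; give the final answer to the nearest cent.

$7,340.70

1 January – 22 November 2019: 326 days, exemption $424,000 → ($869,000 − $424,000) × 1.8% × 326/365 = $7,154.1370
23 November – 31 December 2019: 39 days, exemption $772,000 → ($869,000 − $772,000) × 1.8% × 39/365 = $186.5589
Total = $7,340.6959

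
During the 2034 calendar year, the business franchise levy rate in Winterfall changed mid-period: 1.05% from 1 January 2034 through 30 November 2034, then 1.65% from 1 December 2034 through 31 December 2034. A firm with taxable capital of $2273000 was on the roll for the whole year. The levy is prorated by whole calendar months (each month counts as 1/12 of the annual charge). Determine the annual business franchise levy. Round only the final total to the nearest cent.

$25003.00

1 January – 30 November 2034: 11 months at 1.05% → $2273000 × 1.05% × 11/12 = $21877.6250
1 December – 31 December 2034: 1 month at 1.65% → $2273000 × 1.65% × 1/12 = $3125.3750
Total = $25003.0000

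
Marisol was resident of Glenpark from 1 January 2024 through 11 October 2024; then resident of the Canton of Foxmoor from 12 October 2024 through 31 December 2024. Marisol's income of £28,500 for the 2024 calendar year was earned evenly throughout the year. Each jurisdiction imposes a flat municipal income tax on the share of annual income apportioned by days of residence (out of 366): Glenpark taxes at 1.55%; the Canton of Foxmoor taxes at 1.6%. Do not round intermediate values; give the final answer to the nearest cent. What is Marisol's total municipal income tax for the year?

£444.90

Glenpark, 1 January – 11 October 2024: 285 days → £28,500 × 1.55% × 285/366 = £343.9857
The Canton of Foxmoor, 12 October – 31 December 2024: 81 days → £28,500 × 1.6% × 81/366 = £100.9180
Total = £444.9037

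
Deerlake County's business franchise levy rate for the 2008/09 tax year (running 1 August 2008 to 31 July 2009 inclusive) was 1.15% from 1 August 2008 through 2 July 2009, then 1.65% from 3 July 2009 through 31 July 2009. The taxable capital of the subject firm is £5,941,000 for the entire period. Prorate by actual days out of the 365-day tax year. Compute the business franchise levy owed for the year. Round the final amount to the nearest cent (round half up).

£70,681.62

1 August 2008 – 2 July 2009: 336 days at 1.15% → £5,941,000 × 1.15% × 336/365 = £62,893.2164
3 July – 31 July 2009: 29 days at 1.65% → £5,941,000 × 1.65% × 29/365 = £7,788.4068
Total = £70,681.6233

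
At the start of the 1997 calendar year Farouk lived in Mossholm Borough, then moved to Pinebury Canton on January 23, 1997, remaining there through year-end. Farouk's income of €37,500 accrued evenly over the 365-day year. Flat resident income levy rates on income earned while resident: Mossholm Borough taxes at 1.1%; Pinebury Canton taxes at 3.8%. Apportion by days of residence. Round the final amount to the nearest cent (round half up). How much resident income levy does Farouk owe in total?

Mossholm Borough, January 1 – January 22, 1997: 22 days → €37,500 × 1.1% × 22/365 = €24.8630
Pinebury Canton, January 23 – December 31, 1997: 343 days → €37,500 × 3.8% × 343/365 = €1,339.1096
Total = €1,363.9726

€1,363.97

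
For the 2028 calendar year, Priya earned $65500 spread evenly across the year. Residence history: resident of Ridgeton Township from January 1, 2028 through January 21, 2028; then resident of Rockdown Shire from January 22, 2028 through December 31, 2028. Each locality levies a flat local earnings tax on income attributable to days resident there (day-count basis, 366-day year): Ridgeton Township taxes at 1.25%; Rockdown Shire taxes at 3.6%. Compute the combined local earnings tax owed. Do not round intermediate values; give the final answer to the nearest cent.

Ridgeton Township, January 1 – January 21, 2028: 21 days → $65500 × 1.25% × 21/366 = $46.9775
Rockdown Shire, January 22 – December 31, 2028: 345 days → $65500 × 3.6% × 345/366 = $2222.7049
Total = $2269.6824

$2269.68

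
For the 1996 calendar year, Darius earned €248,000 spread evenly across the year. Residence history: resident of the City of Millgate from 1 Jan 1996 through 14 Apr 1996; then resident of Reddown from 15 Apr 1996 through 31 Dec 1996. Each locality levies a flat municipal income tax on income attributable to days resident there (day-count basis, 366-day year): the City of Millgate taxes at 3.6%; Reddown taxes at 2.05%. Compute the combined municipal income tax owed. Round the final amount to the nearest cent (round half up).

The City of Millgate, 1 Jan – 14 Apr 1996: 105 days → €248,000 × 3.6% × 105/366 = €2,561.3115
Reddown, 15 Apr – 31 Dec 1996: 261 days → €248,000 × 2.05% × 261/366 = €3,625.4754
Total = €6,186.7869

€6,186.79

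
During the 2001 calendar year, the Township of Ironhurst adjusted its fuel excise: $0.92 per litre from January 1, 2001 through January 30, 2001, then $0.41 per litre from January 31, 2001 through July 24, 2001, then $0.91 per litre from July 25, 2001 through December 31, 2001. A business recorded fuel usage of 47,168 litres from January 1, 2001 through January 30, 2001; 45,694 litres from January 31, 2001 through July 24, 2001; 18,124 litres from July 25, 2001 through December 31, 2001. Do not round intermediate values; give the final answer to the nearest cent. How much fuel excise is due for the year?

January 1 – January 30, 2001: 47,168 litres at $0.92/litre → $43,394.56
January 31 – July 24, 2001: 45,694 litres at $0.41/litre → $18,734.54
July 25 – December 31, 2001: 18,124 litres at $0.91/litre → $16,492.84

$78,621.94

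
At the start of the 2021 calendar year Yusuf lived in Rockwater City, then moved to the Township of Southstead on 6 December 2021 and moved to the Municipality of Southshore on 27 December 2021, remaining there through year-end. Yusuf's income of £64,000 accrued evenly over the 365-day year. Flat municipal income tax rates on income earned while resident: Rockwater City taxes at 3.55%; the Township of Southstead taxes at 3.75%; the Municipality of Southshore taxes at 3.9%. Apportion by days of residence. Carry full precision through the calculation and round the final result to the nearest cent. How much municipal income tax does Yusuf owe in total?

£2,282.43

Rockwater City, 1 January – 5 December 2021: 339 days → £64,000 × 3.55% × 339/365 = £2,110.1589
The Township of Southstead, 6 December – 26 December 2021: 21 days → £64,000 × 3.75% × 21/365 = £138.0822
The Municipality of Southshore, 27 December – 31 December 2021: 5 days → £64,000 × 3.9% × 5/365 = £34.1918
Total = £2,282.4329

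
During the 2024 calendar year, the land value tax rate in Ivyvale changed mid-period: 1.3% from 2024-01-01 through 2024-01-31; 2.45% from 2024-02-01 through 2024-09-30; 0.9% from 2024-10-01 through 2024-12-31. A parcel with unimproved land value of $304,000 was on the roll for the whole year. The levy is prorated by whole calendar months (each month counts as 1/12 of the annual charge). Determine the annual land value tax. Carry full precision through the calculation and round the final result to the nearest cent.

2024-01-01 to 2024-01-31: 1 month at 1.3% → $304,000 × 1.3% × 1/12 = $329.3333
2024-02-01 to 2024-09-30: 8 months at 2.45% → $304,000 × 2.45% × 8/12 = $4,965.3333
2024-10-01 to 2024-12-31: 3 months at 0.9% → $304,000 × 0.9% × 3/12 = $684.0000
Total = $5,978.6667

$5,978.67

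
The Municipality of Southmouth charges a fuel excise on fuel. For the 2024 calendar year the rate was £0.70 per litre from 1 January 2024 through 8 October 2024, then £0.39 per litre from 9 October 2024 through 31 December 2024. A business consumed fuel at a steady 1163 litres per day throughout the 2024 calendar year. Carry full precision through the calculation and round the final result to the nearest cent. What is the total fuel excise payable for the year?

1 January – 8 October 2024: 282 days × 1163 litres/day = 327,966 litres at £0.70/litre → £229576.20
9 October – 31 December 2024: 84 days × 1163 litres/day = 97,692 litres at £0.39/litre → £38099.88

£267676.08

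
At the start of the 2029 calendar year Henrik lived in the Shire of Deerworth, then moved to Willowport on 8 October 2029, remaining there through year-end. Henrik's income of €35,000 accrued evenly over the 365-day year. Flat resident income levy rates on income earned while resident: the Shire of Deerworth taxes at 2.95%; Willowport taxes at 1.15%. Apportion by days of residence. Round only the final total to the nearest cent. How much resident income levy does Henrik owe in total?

€885.79

The Shire of Deerworth, 1 January – 7 October 2029: 280 days → €35,000 × 2.95% × 280/365 = €792.0548
Willowport, 8 October – 31 December 2029: 85 days → €35,000 × 1.15% × 85/365 = €93.7329
Total = €885.7877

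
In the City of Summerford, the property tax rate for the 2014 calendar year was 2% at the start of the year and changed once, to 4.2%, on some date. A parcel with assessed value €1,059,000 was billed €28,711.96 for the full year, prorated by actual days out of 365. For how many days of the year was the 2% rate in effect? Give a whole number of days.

247 days

Let d = days at the first rate; then 365 − d days at the second rate.
€1,059,000 × [2%·d + 4.2%·(365−d)] / 365 = €28,711.96
Solving gives d = 247, so the new rate took effect on September 5, 2014.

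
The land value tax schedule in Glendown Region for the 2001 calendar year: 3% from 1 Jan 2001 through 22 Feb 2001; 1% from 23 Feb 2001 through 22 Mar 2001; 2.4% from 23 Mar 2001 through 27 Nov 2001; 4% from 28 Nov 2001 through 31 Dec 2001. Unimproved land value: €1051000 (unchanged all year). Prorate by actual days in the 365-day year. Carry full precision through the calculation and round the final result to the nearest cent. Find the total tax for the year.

€26577.34

1 Jan – 22 Feb 2001: 53 days at 3% → €1051000 × 3% × 53/365 = €4578.3288
23 Feb – 22 Mar 2001: 28 days at 1% → €1051000 × 1% × 28/365 = €806.2466
23 Mar – 27 Nov 2001: 250 days at 2.4% → €1051000 × 2.4% × 250/365 = €17276.7123
28 Nov – 31 Dec 2001: 34 days at 4% → €1051000 × 4% × 34/365 = €3916.0548
Total = €26577.3425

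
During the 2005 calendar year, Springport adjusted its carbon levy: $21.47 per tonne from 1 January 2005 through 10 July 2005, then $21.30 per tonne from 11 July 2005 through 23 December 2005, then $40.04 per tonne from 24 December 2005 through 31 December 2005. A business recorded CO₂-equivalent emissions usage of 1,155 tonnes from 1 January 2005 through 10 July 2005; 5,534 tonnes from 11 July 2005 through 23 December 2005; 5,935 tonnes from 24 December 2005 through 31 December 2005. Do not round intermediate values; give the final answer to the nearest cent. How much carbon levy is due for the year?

1 January – 10 July 2005: 1,155 tonnes at $21.47/tonne → $24,797.85
11 July – 23 December 2005: 5,534 tonnes at $21.30/tonne → $117,874.20
24 December – 31 December 2005: 5,935 tonnes at $40.04/tonne → $237,637.40

$380,309.45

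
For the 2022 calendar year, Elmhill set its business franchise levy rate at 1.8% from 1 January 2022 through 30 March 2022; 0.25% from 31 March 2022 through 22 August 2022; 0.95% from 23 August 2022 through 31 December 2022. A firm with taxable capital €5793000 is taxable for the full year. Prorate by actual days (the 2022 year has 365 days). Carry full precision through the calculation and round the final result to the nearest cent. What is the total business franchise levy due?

1 January – 30 March 2022: 89 days at 1.8% → €5793000 × 1.8% × 89/365 = €25425.7151
31 March – 22 August 2022: 145 days at 0.25% → €5793000 × 0.25% × 145/365 = €5753.3219
23 August – 31 December 2022: 131 days at 0.95% → €5793000 × 0.95% × 131/365 = €19751.7493
Total = €50930.7863

€50930.79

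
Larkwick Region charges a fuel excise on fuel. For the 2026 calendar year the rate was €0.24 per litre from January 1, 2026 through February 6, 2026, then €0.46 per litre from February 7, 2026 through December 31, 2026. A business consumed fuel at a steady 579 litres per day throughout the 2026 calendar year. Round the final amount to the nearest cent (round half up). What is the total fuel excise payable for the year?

€92,501.04

January 1 – February 6, 2026: 37 days × 579 litres/day = 21,423 litres at €0.24/litre → €5,141.52
February 7 – December 31, 2026: 328 days × 579 litres/day = 189,912 litres at €0.46/litre → €87,359.52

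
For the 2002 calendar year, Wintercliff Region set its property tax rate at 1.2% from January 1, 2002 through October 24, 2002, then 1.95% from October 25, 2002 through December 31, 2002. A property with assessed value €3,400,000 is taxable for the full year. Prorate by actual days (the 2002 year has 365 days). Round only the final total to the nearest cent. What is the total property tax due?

€45,550.68

January 1 – October 24, 2002: 297 days at 1.2% → €3,400,000 × 1.2% × 297/365 = €33,198.9041
October 25 – December 31, 2002: 68 days at 1.95% → €3,400,000 × 1.95% × 68/365 = €12,351.7808
Total = €45,550.6849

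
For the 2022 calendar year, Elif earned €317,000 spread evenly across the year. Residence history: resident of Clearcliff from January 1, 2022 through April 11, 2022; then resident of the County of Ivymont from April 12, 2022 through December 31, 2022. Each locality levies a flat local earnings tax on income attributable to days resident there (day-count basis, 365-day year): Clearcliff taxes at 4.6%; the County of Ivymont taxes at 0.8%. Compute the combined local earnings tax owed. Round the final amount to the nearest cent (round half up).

€5,869.28

Clearcliff, January 1 – April 11, 2022: 101 days → €317,000 × 4.6% × 101/365 = €4,035.0192
The County of Ivymont, April 12 – December 31, 2022: 264 days → €317,000 × 0.8% × 264/365 = €1,834.2575
Total = €5,869.2767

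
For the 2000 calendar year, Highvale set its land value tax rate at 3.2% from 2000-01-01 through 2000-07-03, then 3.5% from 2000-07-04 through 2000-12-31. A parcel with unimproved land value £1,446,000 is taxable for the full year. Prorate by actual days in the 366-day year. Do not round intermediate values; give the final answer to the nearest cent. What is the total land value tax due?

2000-01-01 to 2000-07-03: 185 days at 3.2% → £1,446,000 × 3.2% × 185/366 = £23,388.8525
2000-07-04 to 2000-12-31: 181 days at 3.5% → £1,446,000 × 3.5% × 181/366 = £25,028.4426
Total = £48,417.2951

£48,417.30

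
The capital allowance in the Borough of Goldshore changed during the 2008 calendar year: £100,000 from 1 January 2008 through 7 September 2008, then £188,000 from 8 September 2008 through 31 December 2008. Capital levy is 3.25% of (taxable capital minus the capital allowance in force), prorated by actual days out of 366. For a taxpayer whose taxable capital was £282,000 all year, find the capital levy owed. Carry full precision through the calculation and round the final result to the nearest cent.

£5,016.37

1 January – 7 September 2008: 251 days, exemption £100,000 → (£282,000 − £100,000) × 3.25% × 251/366 = £4,056.4617
8 September – 31 December 2008: 115 days, exemption £188,000 → (£282,000 − £188,000) × 3.25% × 115/366 = £959.9044
Total = £5,016.3661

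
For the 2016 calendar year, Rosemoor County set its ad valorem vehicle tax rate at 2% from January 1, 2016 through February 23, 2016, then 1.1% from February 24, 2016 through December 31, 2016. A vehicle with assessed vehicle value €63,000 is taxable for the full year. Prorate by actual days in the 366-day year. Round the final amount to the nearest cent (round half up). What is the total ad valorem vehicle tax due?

€776.66

January 1 – February 23, 2016: 54 days at 2% → €63,000 × 2% × 54/366 = €185.9016
February 24 – December 31, 2016: 312 days at 1.1% → €63,000 × 1.1% × 312/366 = €590.7541
Total = €776.6557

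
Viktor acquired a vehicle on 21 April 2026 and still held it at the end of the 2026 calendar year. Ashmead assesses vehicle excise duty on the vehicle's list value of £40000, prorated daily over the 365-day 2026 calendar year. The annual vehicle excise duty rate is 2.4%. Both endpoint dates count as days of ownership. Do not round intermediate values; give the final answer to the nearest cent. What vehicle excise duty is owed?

Days held (21 April – 31 December 2026): 255 out of 365
Tax = £40000 × 2.4% × 255/365 = £670.6849

£670.68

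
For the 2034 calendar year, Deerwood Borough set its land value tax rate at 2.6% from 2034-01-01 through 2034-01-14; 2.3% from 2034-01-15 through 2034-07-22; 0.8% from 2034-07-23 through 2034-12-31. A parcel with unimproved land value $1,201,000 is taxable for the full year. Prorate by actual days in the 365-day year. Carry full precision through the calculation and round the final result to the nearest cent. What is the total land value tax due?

2034-01-01 to 2034-01-14: 14 days at 2.6% → $1,201,000 × 2.6% × 14/365 = $1,197.7096
2034-01-15 to 2034-07-22: 189 days at 2.3% → $1,201,000 × 2.3% × 189/365 = $14,303.4164
2034-07-23 to 2034-12-31: 162 days at 0.8% → $1,201,000 × 0.8% × 162/365 = $4,264.3726
Total = $19,765.4986

$19,765.50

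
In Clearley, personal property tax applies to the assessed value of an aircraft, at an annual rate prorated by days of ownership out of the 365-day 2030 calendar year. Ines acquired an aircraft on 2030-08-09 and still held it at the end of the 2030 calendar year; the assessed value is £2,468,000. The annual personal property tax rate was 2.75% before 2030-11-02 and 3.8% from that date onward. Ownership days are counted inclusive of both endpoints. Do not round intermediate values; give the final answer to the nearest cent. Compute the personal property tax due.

2030-08-09 to 2030-11-01: 85 days at 2.75% → £2,468,000 × 2.75% × 85/365 = £15,805.3425
2030-11-02 to 2030-12-31: 60 days at 3.8% → £2,468,000 × 3.8% × 60/365 = £15,416.5479
Total = £31,221.8904

£31,221.89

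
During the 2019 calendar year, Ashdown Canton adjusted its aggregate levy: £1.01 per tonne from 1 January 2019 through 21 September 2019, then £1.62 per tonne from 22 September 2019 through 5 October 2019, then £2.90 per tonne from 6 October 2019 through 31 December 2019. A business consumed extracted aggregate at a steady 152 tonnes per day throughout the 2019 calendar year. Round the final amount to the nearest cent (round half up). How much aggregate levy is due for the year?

£82,326.24

1 January – 21 September 2019: 264 days × 152 tonnes/day = 40,128 tonnes at £1.01/tonne → £40,529.28
22 September – 5 October 2019: 14 days × 152 tonnes/day = 2,128 tonnes at £1.62/tonne → £3,447.36
6 October – 31 December 2019: 87 days × 152 tonnes/day = 13,224 tonnes at £2.90/tonne → £38,349.60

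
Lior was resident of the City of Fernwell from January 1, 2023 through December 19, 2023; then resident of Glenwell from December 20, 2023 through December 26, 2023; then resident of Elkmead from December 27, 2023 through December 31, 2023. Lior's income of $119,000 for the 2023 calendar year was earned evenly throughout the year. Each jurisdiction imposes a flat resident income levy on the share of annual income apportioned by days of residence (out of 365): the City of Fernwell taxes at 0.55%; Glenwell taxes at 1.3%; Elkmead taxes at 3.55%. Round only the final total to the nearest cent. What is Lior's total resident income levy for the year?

$720.52

The City of Fernwell, January 1 – December 19, 2023: 353 days → $119,000 × 0.55% × 353/365 = $632.9822
Glenwell, December 20 – December 26, 2023: 7 days → $119,000 × 1.3% × 7/365 = $29.6685
Elkmead, December 27 – December 31, 2023: 5 days → $119,000 × 3.55% × 5/365 = $57.8699
Total = $720.5205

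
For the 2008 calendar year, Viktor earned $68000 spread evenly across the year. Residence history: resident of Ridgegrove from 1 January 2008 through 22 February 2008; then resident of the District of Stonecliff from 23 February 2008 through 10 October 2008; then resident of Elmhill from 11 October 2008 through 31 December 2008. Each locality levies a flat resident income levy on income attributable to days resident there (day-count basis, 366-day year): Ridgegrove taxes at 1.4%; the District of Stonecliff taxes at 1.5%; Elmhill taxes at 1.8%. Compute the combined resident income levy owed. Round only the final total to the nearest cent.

$1055.86

Ridgegrove, 1 January – 22 February 2008: 53 days → $68000 × 1.4% × 53/366 = $137.8579
The District of Stonecliff, 23 February – 10 October 2008: 231 days → $68000 × 1.5% × 231/366 = $643.7705
Elmhill, 11 October – 31 December 2008: 82 days → $68000 × 1.8% × 82/366 = $274.2295
Total = $1055.8579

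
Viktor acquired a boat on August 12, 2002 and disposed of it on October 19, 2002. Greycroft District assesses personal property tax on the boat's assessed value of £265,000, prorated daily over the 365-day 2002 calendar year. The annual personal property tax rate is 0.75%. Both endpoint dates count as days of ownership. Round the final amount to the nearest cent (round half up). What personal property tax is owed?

Days held (August 12 – October 19, 2002): 69 out of 365
Tax = £265,000 × 0.75% × 69/365 = £375.7192

£375.72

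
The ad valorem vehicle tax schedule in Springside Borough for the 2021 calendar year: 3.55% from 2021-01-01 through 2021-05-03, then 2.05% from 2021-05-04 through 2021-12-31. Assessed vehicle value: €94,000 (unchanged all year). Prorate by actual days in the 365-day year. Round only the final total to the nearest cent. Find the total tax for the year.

€2,402.15

2021-01-01 to 2021-05-03: 123 days at 3.55% → €94,000 × 3.55% × 123/365 = €1,124.5233
2021-05-04 to 2021-12-31: 242 days at 2.05% → €94,000 × 2.05% × 242/365 = €1,277.6274
Total = €2,402.1507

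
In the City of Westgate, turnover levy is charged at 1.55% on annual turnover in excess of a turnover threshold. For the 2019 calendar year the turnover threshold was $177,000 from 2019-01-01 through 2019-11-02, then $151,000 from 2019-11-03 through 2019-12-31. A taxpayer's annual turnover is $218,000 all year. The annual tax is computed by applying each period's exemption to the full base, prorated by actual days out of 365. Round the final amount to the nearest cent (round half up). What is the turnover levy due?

$700.64

2019-01-01 to 2019-11-02: 306 days, exemption $177,000 → ($218,000 − $177,000) × 1.55% × 306/365 = $532.7753
2019-11-03 to 2019-12-31: 59 days, exemption $151,000 → ($218,000 − $151,000) × 1.55% × 59/365 = $167.8671
Total = $700.6425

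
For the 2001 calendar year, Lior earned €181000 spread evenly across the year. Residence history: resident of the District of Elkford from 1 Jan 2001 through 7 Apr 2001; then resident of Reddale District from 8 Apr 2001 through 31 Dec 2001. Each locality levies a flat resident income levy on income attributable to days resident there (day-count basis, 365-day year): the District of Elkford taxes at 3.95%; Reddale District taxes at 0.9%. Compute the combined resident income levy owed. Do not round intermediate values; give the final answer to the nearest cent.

€3096.09

The District of Elkford, 1 Jan – 7 Apr 2001: 97 days → €181000 × 3.95% × 97/365 = €1900.0041
Reddale District, 8 Apr – 31 Dec 2001: 268 days → €181000 × 0.9% × 268/365 = €1196.0877
Total = €3096.0918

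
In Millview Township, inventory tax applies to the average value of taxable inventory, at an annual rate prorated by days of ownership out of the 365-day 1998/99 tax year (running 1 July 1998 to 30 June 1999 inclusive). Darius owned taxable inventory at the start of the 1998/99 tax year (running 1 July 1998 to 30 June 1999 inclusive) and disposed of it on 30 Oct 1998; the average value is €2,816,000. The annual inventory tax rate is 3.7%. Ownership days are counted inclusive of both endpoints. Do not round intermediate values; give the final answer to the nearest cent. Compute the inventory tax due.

€34,825.82

Days held (1 Jul – 30 Oct 1998): 122 out of 365
Tax = €2,816,000 × 3.7% × 122/365 = €34,825.8192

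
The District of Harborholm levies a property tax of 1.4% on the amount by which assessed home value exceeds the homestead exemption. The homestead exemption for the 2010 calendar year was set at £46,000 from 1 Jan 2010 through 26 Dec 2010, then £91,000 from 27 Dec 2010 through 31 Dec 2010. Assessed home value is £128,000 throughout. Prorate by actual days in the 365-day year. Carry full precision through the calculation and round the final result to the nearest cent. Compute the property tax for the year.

1 Jan – 26 Dec 2010: 360 days, exemption £46,000 → (£128,000 − £46,000) × 1.4% × 360/365 = £1,132.2740
27 Dec – 31 Dec 2010: 5 days, exemption £91,000 → (£128,000 − £91,000) × 1.4% × 5/365 = £7.0959
Total = £1,139.3699

£1,139.37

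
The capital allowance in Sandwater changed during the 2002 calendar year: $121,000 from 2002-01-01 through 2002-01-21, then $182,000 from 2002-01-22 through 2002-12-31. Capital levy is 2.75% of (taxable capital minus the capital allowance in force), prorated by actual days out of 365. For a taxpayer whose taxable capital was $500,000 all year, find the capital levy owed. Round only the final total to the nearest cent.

2002-01-01 to 2002-01-21: 21 days, exemption $121,000 → ($500,000 − $121,000) × 2.75% × 21/365 = $599.6507
2002-01-22 to 2002-12-31: 344 days, exemption $182,000 → ($500,000 − $182,000) × 2.75% × 344/365 = $8,241.8630
Total = $8,841.5137

$8,841.51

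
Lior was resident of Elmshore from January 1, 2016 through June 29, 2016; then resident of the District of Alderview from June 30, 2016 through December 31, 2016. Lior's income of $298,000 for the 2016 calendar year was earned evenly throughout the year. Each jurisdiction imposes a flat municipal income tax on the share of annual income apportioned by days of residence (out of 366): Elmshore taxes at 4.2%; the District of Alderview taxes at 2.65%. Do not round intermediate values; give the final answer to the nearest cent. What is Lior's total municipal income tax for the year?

Elmshore, January 1 – June 29, 2016: 181 days → $298,000 × 4.2% × 181/366 = $6,189.6066
The District of Alderview, June 30 – December 31, 2016: 185 days → $298,000 × 2.65% × 185/366 = $3,991.6530
Total = $10,181.2596

$10,181.26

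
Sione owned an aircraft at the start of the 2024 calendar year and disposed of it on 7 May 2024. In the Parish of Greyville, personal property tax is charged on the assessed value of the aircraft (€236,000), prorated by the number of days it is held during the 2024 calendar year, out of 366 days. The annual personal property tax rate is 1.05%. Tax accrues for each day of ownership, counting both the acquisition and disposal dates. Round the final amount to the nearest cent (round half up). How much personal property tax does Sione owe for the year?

€866.62

Days held (1 January – 7 May 2024): 128 out of 366
Tax = €236,000 × 1.05% × 128/366 = €866.6230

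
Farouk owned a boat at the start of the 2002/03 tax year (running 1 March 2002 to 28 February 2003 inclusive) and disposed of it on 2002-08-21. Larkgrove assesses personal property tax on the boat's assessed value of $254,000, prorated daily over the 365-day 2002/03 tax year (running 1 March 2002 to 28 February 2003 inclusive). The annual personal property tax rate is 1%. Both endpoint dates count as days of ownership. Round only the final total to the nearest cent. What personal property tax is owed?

Days held (2002-03-01 to 2002-08-21): 174 out of 365
Tax = $254,000 × 1% × 174/365 = $1,210.8493

$1,210.85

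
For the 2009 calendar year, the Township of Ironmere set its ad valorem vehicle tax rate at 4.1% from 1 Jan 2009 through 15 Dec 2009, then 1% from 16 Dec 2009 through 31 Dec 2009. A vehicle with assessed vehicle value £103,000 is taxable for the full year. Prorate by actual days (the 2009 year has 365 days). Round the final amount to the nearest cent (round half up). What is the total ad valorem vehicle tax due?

1 Jan – 15 Dec 2009: 349 days at 4.1% → £103,000 × 4.1% × 349/365 = £4,037.8822
16 Dec – 31 Dec 2009: 16 days at 1% → £103,000 × 1% × 16/365 = £45.1507
Total = £4,083.0329

£4,083.03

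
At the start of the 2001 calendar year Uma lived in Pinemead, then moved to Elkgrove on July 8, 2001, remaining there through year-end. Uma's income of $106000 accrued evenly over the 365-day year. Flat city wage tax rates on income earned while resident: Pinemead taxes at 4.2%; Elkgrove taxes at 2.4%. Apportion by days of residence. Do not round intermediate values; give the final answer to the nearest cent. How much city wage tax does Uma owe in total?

Pinemead, January 1 – July 7, 2001: 188 days → $106000 × 4.2% × 188/365 = $2293.0849
Elkgrove, July 8 – December 31, 2001: 177 days → $106000 × 2.4% × 177/365 = $1233.6658
Total = $3526.7507

$3526.75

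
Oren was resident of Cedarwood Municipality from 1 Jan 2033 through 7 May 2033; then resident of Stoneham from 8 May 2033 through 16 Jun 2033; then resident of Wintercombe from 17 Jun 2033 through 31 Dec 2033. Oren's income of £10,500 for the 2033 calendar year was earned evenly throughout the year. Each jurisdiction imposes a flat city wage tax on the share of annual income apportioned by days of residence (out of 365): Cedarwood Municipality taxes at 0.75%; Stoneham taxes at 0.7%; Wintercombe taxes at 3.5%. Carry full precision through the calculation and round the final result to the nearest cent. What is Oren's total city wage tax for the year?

£234.81

Cedarwood Municipality, 1 Jan – 7 May 2033: 127 days → £10,500 × 0.75% × 127/365 = £27.4007
Stoneham, 8 May – 16 Jun 2033: 40 days → £10,500 × 0.7% × 40/365 = £8.0548
Wintercombe, 17 Jun – 31 Dec 2033: 198 days → £10,500 × 3.5% × 198/365 = £199.3562
Total = £234.8116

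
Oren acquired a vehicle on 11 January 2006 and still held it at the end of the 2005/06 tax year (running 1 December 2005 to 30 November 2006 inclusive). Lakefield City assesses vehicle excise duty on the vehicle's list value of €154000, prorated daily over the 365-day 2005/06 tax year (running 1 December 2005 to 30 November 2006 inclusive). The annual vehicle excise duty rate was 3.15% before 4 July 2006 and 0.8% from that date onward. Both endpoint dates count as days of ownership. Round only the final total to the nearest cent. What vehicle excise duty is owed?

€2818.83

11 January – 3 July 2006: 174 days at 3.15% → €154000 × 3.15% × 174/365 = €2312.5315
4 July – 30 November 2006: 150 days at 0.8% → €154000 × 0.8% × 150/365 = €506.3014
Total = €2818.8329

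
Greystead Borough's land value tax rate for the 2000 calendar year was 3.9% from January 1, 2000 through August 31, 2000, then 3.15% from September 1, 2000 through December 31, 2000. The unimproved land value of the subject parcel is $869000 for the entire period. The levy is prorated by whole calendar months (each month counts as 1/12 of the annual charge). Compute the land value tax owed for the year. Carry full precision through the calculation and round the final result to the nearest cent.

January 1 – August 31, 2000: 8 months at 3.9% → $869000 × 3.9% × 8/12 = $22594.0000
September 1 – December 31, 2000: 4 months at 3.15% → $869000 × 3.15% × 4/12 = $9124.5000
Total = $31718.5000

$31718.50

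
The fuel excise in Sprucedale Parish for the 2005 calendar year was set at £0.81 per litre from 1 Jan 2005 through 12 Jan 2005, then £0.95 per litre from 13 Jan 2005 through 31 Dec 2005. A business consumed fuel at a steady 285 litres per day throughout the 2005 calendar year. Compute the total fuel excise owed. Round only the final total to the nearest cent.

1 Jan – 12 Jan 2005: 12 days × 285 litres/day = 3,420 litres at £0.81/litre → £2,770.20
13 Jan – 31 Dec 2005: 353 days × 285 litres/day = 100,605 litres at £0.95/litre → £95,574.75

£98,344.95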